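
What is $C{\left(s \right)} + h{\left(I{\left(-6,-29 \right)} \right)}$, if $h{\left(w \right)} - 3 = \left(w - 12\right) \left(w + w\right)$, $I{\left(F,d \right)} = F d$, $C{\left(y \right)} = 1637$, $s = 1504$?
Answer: $58016$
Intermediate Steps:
$h{\left(w \right)} = 3 + 2 w \left(-12 + w\right)$ ($h{\left(w \right)} = 3 + \left(w - 12\right) \left(w + w\right) = 3 + \left(-12 + w\right) 2 w = 3 + 2 w \left(-12 + w\right)$)
$C{\left(s \right)} + h{\left(I{\left(-6,-29 \right)} \right)} = 1637 + \left(3 - 24 \left(\left(-6\right) \left(-29\right)\right) + 2 \left(\left(-6\right) \left(-29\right)\right)^{2}\right) = 1637 + \left(3 - 4176 + 2 \cdot 174^{2}\right) = 1637 + \left(3 - 4176 + 2 \cdot 30276\right) = 1637 + \left(3 - 4176 + 60552\right) = 1637 + 56379 = 58016$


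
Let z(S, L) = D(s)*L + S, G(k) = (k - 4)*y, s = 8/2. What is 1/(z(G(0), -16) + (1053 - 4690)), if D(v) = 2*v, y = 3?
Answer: -1/3777 ≈ -0.00026476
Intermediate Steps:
s = 4 (s = 8*(½) = 4)
G(k) = -12 + 3*k (G(k) = (k - 4)*3 = (-4 + k)*3 = -12 + 3*k)
z(S, L) = S + 8*L (z(S, L) = (2*4)*L + S = 8*L + S = S + 8*L)
1/(z(G(0), -16) + (1053 - 4690)) = 1/(((-12 + 3*0) + 8*(-16)) + (1053 - 4690)) = 1/(((-12 + 0) - 128) - 3637) = 1/((-12 - 128) - 3637) = 1/(-140 - 3637) = 1/(-3777) = -1/3777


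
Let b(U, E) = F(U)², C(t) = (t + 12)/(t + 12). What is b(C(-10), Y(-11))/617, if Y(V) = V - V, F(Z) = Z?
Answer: 1/617 ≈ 0.0016207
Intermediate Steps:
C(t) = 1 (C(t) = (12 + t)/(12 + t) = 1)
Y(V) = 0
b(U, E) = U²
b(C(-10), Y(-11))/617 = 1²/617 = 1*(1/617) = 1/617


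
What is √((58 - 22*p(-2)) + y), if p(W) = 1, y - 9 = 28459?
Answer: 2*√7126 ≈ 168.83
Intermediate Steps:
y = 28468 (y = 9 + 28459 = 28468)
√((58 - 22*p(-2)) + y) = √((58 - 22*1) + 28468) = √((58 - 22) + 28468) = √(36 + 28468) = √28504 = 2*√7126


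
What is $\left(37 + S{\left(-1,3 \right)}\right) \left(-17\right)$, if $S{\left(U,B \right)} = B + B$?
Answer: $-731$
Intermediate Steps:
$S{\left(U,B \right)} = 2 B$
$\left(37 + S{\left(-1,3 \right)}\right) \left(-17\right) = \left(37 + 2 \cdot 3\right) \left(-17\right) = \left(37 + 6\right) \left(-17\right) = 43 \left(-17\right) = -731$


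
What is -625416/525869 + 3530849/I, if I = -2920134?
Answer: -526151794075/219372563778 ≈ -2.3984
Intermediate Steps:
-625416/525869 + 3530849/I = -625416/525869 + 3530849/(-2920134) = -625416*1/525869 + 3530849*(-1/2920134) = -625416/525869 - 504407/417162 = -526151794075/219372563778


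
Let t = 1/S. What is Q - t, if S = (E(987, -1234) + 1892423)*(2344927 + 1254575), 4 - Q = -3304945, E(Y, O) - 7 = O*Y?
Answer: 8023633933350959855/2427763312944 ≈ 3.3049e+6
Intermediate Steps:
E(Y, O) = 7 + O*Y
Q = 3304949 (Q = 4 - 1*(-3304945) = 4 + 3304945 = 3304949)
S = 2427763312944 (S = ((7 - 1234*987) + 1892423)*(2344927 + 1254575) = ((7 - 1217958) + 1892423)*3599502 = (-1217951 + 1892423)*3599502 = 674472*3599502 = 2427763312944)
t = 1/2427763312944 ≈ 4.1190e-13
Q - t = 3304949 - 1*1/2427763312944 = 3304949 - 1/2427763312944 = 8023633933350959855/2427763312944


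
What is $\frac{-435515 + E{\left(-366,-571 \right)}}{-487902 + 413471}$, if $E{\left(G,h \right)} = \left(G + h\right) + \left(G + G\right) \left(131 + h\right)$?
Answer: $\frac{114372}{74431} \approx 1.5366$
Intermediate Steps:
$E{\left(G,h \right)} = G + h + 2 G \left(131 + h\right)$ ($E{\left(G,h \right)} = \left(G + h\right) + 2 G \left(131 + h\right) = G + h + 2 G \left(131 + h\right)$)
$\frac{-435515 + E{\left(-366,-571 \right)}}{-487902 + 413471} = \frac{-435515 + \left(-571 + 263 \left(-366\right) + 2 \left(-366\right) \left(-571\right)\right)}{-487902 + 413471} = \frac{-435515 - -321143}{-74431} = \left(-435515 + 321143\right) \left(- \frac{1}{74431}\right) = \left(-114372\right) \left(- \frac{1}{74431}\right) = \frac{114372}{74431}$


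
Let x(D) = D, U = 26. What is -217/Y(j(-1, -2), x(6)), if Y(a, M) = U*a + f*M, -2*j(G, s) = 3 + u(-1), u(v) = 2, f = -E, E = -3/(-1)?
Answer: 217/83 ≈ 2.6145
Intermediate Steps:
E = 3 (E = -3*(-1) = 3)
f = -3 (f = -1*3 = -3)
j(G, s) = -5/2 (j(G, s) = -(3 + 2)/2 = -½*5 = -5/2)
Y(a, M) = -3*M + 26*a (Y(a, M) = 26*a - 3*M = -3*M + 26*a)
-217/Y(j(-1, -2), x(6)) = -217/(-3*6 + 26*(-5/2)) = -217/(-18 - 65) = -217/(-83) = -217*(-1/83) = 217/83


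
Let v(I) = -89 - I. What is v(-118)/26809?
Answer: 29/26809 ≈ 0.0010817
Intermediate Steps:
v(-118)/26809 = (-89 - 1*(-118))/26809 = (-89 + 118)*(1/26809) = 29*(1/26809) = 29/26809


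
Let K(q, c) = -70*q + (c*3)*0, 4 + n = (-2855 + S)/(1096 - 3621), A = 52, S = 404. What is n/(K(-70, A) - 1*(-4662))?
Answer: -7649/24144050 ≈ -0.00031681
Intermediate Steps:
n = -7649/2525 (n = -4 + (-2855 + 404)/(1096 - 3621) = -4 - 2451/(-2525) = -4 - 2451*(-1/2525) = -4 + 2451/2525 = -7649/2525 ≈ -3.0293)
K(q, c) = -70*q (K(q, c) = -70*q + (3*c)*0 = -70*q + 0 = -70*q)
n/(K(-70, A) - 1*(-4662)) = -7649/(2525*(-70*(-70) - 1*(-4662))) = -7649/(2525*(4900 + 4662)) = -7649/2525/9562 = -7649/2525*1/9562 = -7649/24144050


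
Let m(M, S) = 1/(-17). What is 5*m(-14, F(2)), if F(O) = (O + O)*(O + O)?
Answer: -5/17 ≈ -0.29412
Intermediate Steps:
F(O) = 4*O² (F(O) = (2*O)*(2*O) = 4*O²)
m(M, S) = -1/17
5*m(-14, F(2)) = 5*(-1/17) = -5/17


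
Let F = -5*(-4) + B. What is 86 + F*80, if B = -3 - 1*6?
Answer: 966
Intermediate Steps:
B = -9 (B = -3 - 6 = -9)
F = 11 (F = -5*(-4) - 9 = 20 - 9 = 11)
86 + F*80 = 86 + 11*80 = 86 + 880 = 966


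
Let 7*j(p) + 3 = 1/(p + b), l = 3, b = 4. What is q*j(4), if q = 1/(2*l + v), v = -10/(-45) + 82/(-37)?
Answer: -333/3248 ≈ -0.10252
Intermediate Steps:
j(p) = -3/7 + 1/(7*(4 + p)) (j(p) = -3/7 + 1/(7*(p + 4)) = -3/7 + 1/(7*(4 + p)))
v = -664/333 (v = -10*(-1/45) + 82*(-1/37) = 2/9 - 82/37 = -664/333 ≈ -1.9940)
q = 333/1334 (q = 1/(2*3 - 664/333) = 1/(6 - 664/333) = 1/(1334/333) = 333/1334 ≈ 0.24963)
q*j(4) = 333*((-11 - 3*4)/(7*(4 + 4)))/1334 = 333*((1/7)*(-11 - 12)/8)/1334 = 333*((1/7)*(1/8)*(-23))/1334 = (333/1334)*(-23/56) = -333/3248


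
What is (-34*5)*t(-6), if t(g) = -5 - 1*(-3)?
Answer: 340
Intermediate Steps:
t(g) = -2 (t(g) = -5 + 3 = -2)
(-34*5)*t(-6) = -34*5*(-2) = -170*(-2) = 340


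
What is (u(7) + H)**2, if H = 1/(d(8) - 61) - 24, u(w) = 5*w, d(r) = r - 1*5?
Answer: 405769/3364 ≈ 120.62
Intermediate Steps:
d(r) = -5 + r (d(r) = r - 5 = -5 + r)
H = -1393/58 (H = 1/((-5 + 8) - 61) - 24 = 1/(3 - 61) - 24 = 1/(-58) - 24 = -1/58 - 24 = -1393/58 ≈ -24.017)
(u(7) + H)**2 = (5*7 - 1393/58)**2 = (35 - 1393/58)**2 = (637/58)**2 = 405769/3364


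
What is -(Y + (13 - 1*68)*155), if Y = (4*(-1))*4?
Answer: 8541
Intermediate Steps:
Y = -16 (Y = -4*4 = -16)
-(Y + (13 - 1*68)*155) = -(-16 + (13 - 1*68)*155) = -(-16 + (13 - 68)*155) = -(-16 - 55*155) = -(-16 - 8525) = -1*(-8541) = 8541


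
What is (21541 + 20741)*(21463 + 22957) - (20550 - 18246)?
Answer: 1878164136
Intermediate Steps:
(21541 + 20741)*(21463 + 22957) - (20550 - 18246) = 42282*44420 - 1*2304 = 1878166440 - 2304 = 1878164136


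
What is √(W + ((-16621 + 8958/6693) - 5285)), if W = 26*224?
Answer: 2*I*√20009814459/2231 ≈ 126.81*I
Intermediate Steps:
W = 5824
√(W + ((-16621 + 8958/6693) - 5285)) = √(5824 + ((-16621 + 8958/6693) - 5285)) = √(5824 + ((-16621 + 8958*(1/6693)) - 5285)) = √(5824 + ((-16621 + 2986/2231) - 5285)) = √(5824 + (-37078465/2231 - 5285)) = √(5824 - 48869300/2231) = √(-35875956/2231) = 2*I*√20009814459/2231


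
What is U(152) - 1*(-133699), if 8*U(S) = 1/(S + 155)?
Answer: 328364745/2456 ≈ 1.3370e+5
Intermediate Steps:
U(S) = 1/(8*(155 + S)) (U(S) = 1/(8*(S + 155)) = 1/(8*(155 + S)))
U(152) - 1*(-133699) = 1/(8*(155 + 152)) - 1*(-133699) = (⅛)/307 + 133699 = (⅛)*(1/307) + 133699 = 1/2456 + 133699 = 328364745/2456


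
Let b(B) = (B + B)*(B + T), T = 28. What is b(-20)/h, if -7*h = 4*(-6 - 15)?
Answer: -80/3 ≈ -26.667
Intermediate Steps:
b(B) = 2*B*(28 + B) (b(B) = (B + B)*(B + 28) = (2*B)*(28 + B) = 2*B*(28 + B))
h = 12 (h = -4*(-6 - 15)/7 = -4*(-21)/7 = -⅐*(-84) = 12)
b(-20)/h = (2*(-20)*(28 - 20))/12 = (2*(-20)*8)*(1/12) = -320*1/12 = -80/3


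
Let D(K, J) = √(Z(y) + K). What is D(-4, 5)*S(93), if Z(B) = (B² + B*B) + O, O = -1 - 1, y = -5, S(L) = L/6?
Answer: 31*√11 ≈ 102.82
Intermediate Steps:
S(L) = L/6 (S(L) = L*(⅙) = L/6)
O = -2
Z(B) = -2 + 2*B² (Z(B) = (B² + B*B) - 2 = (B² + B²) - 2 = 2*B² - 2 = -2 + 2*B²)
D(K, J) = √(48 + K) (D(K, J) = √((-2 + 2*(-5)²) + K) = √((-2 + 2*25) + K) = √((-2 + 50) + K) = √(48 + K))
D(-4, 5)*S(93) = √(48 - 4)*((⅙)*93) = √44*(31/2) = (2*√11)*(31/2) = 31*√11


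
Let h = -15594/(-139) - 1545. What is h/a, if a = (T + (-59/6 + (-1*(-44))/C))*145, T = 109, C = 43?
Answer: -51383538/520986595 ≈ -0.098627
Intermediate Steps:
h = -199161/139 (h = -15594*(-1/139) - 1545 = 15594/139 - 1545 = -199161/139 ≈ -1432.8)
a = 3748105/258 (a = (109 + (-59/6 - 1*(-44)/43))*145 = (109 + (-59*⅙ + 44*(1/43)))*145 = (109 + (-59/6 + 44/43))*145 = (109 - 2273/258)*145 = (25849/258)*145 = 3748105/258 ≈ 14528.)
h/a = -199161/(139*3748105/258) = -199161/139*258/3748105 = -51383538/520986595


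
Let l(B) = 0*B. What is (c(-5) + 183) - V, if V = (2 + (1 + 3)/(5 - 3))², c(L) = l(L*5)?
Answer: 167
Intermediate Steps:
l(B) = 0
c(L) = 0
V = 16 (V = (2 + 4/2)² = (2 + 4*(½))² = (2 + 2)² = 4² = 16)
(c(-5) + 183) - V = (0 + 183) - 1*16 = 183 - 16 = 167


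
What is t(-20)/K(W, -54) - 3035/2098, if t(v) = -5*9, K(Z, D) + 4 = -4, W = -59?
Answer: 35065/8392 ≈ 4.1784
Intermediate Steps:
K(Z, D) = -8 (K(Z, D) = -4 - 4 = -8)
t(v) = -45
t(-20)/K(W, -54) - 3035/2098 = -45/(-8) - 3035/2098 = -45*(-⅛) - 3035*1/2098 = 45/8 - 3035/2098 = 35065/8392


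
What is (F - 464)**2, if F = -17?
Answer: 231361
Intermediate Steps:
(F - 464)**2 = (-17 - 464)**2 = (-481)**2 = 231361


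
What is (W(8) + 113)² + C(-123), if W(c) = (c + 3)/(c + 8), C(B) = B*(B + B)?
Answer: 11054809/256 ≈ 43183.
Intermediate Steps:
C(B) = 2*B² (C(B) = B*(2*B) = 2*B²)
W(c) = (3 + c)/(8 + c)
(W(8) + 113)² + C(-123) = ((3 + 8)/(8 + 8) + 113)² + 2*(-123)² = (11/16 + 113)² + 2*15129 = ((1/16)*11 + 113)² + 30258 = (11/16 + 113)² + 30258 = (1819/16)² + 30258 = 3308761/256 + 30258 = 11054809/256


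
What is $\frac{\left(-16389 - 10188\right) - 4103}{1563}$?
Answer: $- \frac{30680}{1563} \approx -19.629$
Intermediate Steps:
$\frac{\left(-16389 - 10188\right) - 4103}{1563} = \left(-26577 - 4103\right) \frac{1}{1563} = \left(-30680\right) \frac{1}{1563} = - \frac{30680}{1563}$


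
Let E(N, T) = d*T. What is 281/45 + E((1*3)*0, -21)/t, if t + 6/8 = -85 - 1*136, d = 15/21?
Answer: 251947/39915 ≈ 6.3121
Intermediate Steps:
d = 5/7 (d = 15*(1/21) = 5/7 ≈ 0.71429)
t = -887/4 (t = -¾ + (-85 - 1*136) = -¾ + (-85 - 136) = -¾ - 221 = -887/4 ≈ -221.75)
E(N, T) = 5*T/7
281/45 + E((1*3)*0, -21)/t = 281/45 + ((5/7)*(-21))/(-887/4) = 281*(1/45) - 15*(-4/887) = 281/45 + 60/887 = 251947/39915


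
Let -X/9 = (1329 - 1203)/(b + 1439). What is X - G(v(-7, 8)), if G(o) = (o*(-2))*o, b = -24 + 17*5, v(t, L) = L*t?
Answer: 1567811/250 ≈ 6271.2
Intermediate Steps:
b = 61 (b = -24 + 85 = 61)
G(o) = -2*o**2 (G(o) = (-2*o)*o = -2*o**2)
X = -189/250 (X = -9*(1329 - 1203)/(61 + 1439) = -1134/1500 = -9*21/250 = -189/250 ≈ -0.75600)
X - G(v(-7, 8)) = -189/250 - (-2)*(8*(-7))**2 = -189/250 - (-2)*(-56)**2 = -189/250 - (-2)*3136 = -189/250 - 1*(-6272) = -189/250 + 6272 = 1567811/250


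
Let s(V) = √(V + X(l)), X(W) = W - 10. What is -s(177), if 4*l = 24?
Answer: -√173 ≈ -13.153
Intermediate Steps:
l = 6 (l = (¼)*24 = 6)
X(W) = -10 + W
s(V) = √(-4 + V) (s(V) = √(V + (-10 + 6)) = √(V - 4) = √(-4 + V))
-s(177) = -√(-4 + 177) = -√173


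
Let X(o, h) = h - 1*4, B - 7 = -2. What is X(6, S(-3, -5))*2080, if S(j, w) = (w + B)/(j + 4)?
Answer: -8320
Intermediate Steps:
B = 5 (B = 7 - 2 = 5)
S(j, w) = (5 + w)/(4 + j) (S(j, w) = (w + 5)/(j + 4) = (5 + w)/(4 + j))
X(o, h) = -4 + h (X(o, h) = h - 4 = -4 + h)
X(6, S(-3, -5))*2080 = (-4 + (5 - 5)/(4 - 3))*2080 = (-4 + 0/1)*2080 = (-4 + 1*0)*2080 = (-4 + 0)*2080 = -4*2080 = -8320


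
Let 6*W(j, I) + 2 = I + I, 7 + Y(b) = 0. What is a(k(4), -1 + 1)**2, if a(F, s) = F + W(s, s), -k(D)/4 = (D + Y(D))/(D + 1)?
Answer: 961/225 ≈ 4.2711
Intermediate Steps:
Y(b) = -7 (Y(b) = -7 + 0 = -7)
k(D) = -4*(-7 + D)/(1 + D) (k(D) = -4*(D - 7)/(D + 1) = -4*(-7 + D)/(1 + D))
W(j, I) = -1/3 + I/3 (W(j, I) = -1/3 + (I + I)/6 = -1/3 + (2*I)/6 = -1/3 + I/3)
a(F, s) = -1/3 + F + s/3 (a(F, s) = F + (-1/3 + s/3) = -1/3 + F + s/3)
a(k(4), -1 + 1)**2 = (-1/3 + 4*(7 - 1*4)/(1 + 4) + (-1 + 1)/3)**2 = (-1/3 + 4*(7 - 4)/5 + (1/3)*0)**2 = (-1/3 + 4*(1/5)*3 + 0)**2 = (-1/3 + 12/5 + 0)**2 = (31/15)**2 = 961/225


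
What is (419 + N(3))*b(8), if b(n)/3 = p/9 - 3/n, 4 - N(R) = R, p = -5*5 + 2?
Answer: -7385/2 ≈ -3692.5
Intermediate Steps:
p = -23 (p = -25 + 2 = -23)
N(R) = 4 - R
b(n) = -23/3 - 9/n (b(n) = 3*(-23/9 - 3/n) = -23/3 - 9/n)
(419 + N(3))*b(8) = (419 + (4 - 1*3))*(-23/3 - 9/8) = (419 + (4 - 3))*(-23/3 - 9*⅛) = (419 + 1)*(-23/3 - 9/8) = 420*(-211/24) = -7385/2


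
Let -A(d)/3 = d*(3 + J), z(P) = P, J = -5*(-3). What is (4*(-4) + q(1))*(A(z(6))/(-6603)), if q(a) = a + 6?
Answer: -972/2201 ≈ -0.44162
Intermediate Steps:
J = 15
q(a) = 6 + a
A(d) = -54*d (A(d) = -3*d*(3 + 15) = -3*d*18 = -54*d)
(4*(-4) + q(1))*(A(z(6))/(-6603)) = (4*(-4) + (6 + 1))*(-54*6/(-6603)) = (-16 + 7)*(-324*(-1/6603)) = -9*108/2201 = -972/2201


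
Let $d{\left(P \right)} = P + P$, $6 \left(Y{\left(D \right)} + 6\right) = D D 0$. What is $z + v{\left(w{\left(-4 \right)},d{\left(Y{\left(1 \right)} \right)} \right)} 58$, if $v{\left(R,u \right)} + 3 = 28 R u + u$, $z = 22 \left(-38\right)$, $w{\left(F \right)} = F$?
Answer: $76246$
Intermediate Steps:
$Y{\left(D \right)} = -6$ ($Y{\left(D \right)} = -6 + \frac{D D 0}{6} = -6 + \frac{D^{2} \cdot 0}{6} = -6 + \frac{1}{6} \cdot 0 = -6 + 0 = -6$)
$d{\left(P \right)} = 2 P$
$z = -836$
$v{\left(R,u \right)} = -3 + u + 28 R u$ ($v{\left(R,u \right)} = -3 + \left(28 R u + u\right) = -3 + \left(u + 28 R u\right) = -3 + u + 28 R u$)
$z + v{\left(w{\left(-4 \right)},d{\left(Y{\left(1 \right)} \right)} \right)} 58 = -836 + \left(-3 + 2 \left(-6\right) + 28 \left(-4\right) 2 \left(-6\right)\right) 58 = -836 + \left(-3 - 12 + 28 \left(-4\right) \left(-12\right)\right) 58 = -836 + \left(-3 - 12 + 1344\right) 58 = -836 + 1329 \cdot 58 = -836 + 77082 = 76246$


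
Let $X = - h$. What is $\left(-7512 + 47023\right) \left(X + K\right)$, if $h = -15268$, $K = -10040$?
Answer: $206563508$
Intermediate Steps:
$X = 15268$ ($X = \left(-1\right) \left(-15268\right) = 15268$)
$\left(-7512 + 47023\right) \left(X + K\right) = \left(-7512 + 47023\right) \left(15268 - 10040\right) = 39511 \cdot 5228 = 206563508$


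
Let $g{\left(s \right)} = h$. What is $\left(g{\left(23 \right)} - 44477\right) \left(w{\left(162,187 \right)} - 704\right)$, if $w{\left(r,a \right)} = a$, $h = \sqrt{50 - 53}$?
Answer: $22994609 - 517 i \sqrt{3} \approx 2.2995 \cdot 10^{7} - 895.47 i$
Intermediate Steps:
$h = i \sqrt{3}$ ($h = \sqrt{-3} = i \sqrt{3} \approx 1.732 i$)
$g{\left(s \right)} = i \sqrt{3}$
$\left(g{\left(23 \right)} - 44477\right) \left(w{\left(162,187 \right)} - 704\right) = \left(i \sqrt{3} - 44477\right) \left(187 - 704\right) = \left(-44477 + i \sqrt{3}\right) \left(-517\right) = 22994609 - 517 i \sqrt{3}$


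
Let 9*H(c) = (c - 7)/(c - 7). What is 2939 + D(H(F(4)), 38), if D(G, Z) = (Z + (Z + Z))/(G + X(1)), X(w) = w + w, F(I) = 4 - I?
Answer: 2993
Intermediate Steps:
H(c) = ⅑ (H(c) = ((c - 7)/(c - 7))/9 = ((-7 + c)/(-7 + c))/9 = (⅑)*1 = ⅑)
X(w) = 2*w
D(G, Z) = 3*Z/(2 + G) (D(G, Z) = (Z + (Z + Z))/(G + 2*1) = (Z + 2*Z)/(G + 2) = (3*Z)/(2 + G) = 3*Z/(2 + G))
2939 + D(H(F(4)), 38) = 2939 + 3*38/(2 + ⅑) = 2939 + 3*38/(19/9) = 2939 + 3*38*(9/19) = 2939 + 54 = 2993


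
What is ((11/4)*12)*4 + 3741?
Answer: 3873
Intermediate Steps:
((11/4)*12)*4 + 3741 = 33*4 + 3741 = 132 + 3741 = 3873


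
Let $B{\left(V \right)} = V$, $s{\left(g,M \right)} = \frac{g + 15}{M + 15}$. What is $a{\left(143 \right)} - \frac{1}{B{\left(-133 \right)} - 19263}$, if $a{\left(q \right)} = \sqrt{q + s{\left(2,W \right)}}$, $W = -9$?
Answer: $\frac{1}{19396} + \frac{5 \sqrt{210}}{6} \approx 12.076$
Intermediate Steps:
$s{\left(g,M \right)} = \frac{15 + g}{15 + M}$
$a{\left(q \right)} = \sqrt{\frac{17}{6} + q}$ ($a{\left(q \right)} = \sqrt{q + \frac{15 + 2}{15 - 9}} = \sqrt{q + \frac{1}{6} \cdot 17} = \sqrt{q + \frac{17}{6}} = \sqrt{\frac{17}{6} + q}$)
$a{\left(143 \right)} - \frac{1}{B{\left(-133 \right)} - 19263} = \frac{\sqrt{102 + 36 \cdot 143}}{6} - \frac{1}{-133 - 19263} = \frac{\sqrt{102 + 5148}}{6} - \frac{1}{-19396} = \frac{\sqrt{5250}}{6} - - \frac{1}{19396} = \frac{5 \sqrt{210}}{6} + \frac{1}{19396} = \frac{1}{19396} + \frac{5 \sqrt{210}}{6}$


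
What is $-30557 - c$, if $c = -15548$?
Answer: $-15009$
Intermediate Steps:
$-30557 - c = -30557 - -15548 = -30557 + 15548 = -15009$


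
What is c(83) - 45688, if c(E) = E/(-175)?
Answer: -7995483/175 ≈ -45689.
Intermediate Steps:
c(E) = -E/175 (c(E) = E*(-1/175) = -E/175)
c(83) - 45688 = -1/175*83 - 45688 = -83/175 - 45688 = -7995483/175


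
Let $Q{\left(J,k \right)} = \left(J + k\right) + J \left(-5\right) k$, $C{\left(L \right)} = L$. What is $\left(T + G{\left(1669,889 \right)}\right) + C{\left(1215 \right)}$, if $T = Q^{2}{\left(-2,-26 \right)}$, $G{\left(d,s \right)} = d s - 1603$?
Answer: $1566297$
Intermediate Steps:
$G{\left(d,s \right)} = -1603 + d s$
$Q{\left(J,k \right)} = J + k - 5 J k$ ($Q{\left(J,k \right)} = \left(J + k\right) + - 5 J k = \left(J + k\right) - 5 J k = J + k - 5 J k$)
$T = 82944$ ($T = \left(-2 - 26 - \left(-10\right) \left(-26\right)\right)^{2} = \left(-2 - 26 - 260\right)^{2} = \left(-288\right)^{2} = 82944$)
$\left(T + G{\left(1669,889 \right)}\right) + C{\left(1215 \right)} = \left(82944 + \left(-1603 + 1669 \cdot 889\right)\right) + 1215 = \left(82944 + \left(-1603 + 1483741\right)\right) + 1215 = \left(82944 + 1482138\right) + 1215 = 1565082 + 1215 = 1566297$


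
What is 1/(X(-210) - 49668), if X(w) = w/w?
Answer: -1/49667 ≈ -2.0134e-5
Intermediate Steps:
X(w) = 1
1/(X(-210) - 49668) = 1/(1 - 49668) = 1/(-49667) = -1/49667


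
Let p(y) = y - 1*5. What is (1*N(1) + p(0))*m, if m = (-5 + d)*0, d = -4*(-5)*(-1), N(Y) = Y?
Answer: 0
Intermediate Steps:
p(y) = -5 + y (p(y) = y - 5 = -5 + y)
d = -20 (d = 20*(-1) = -20)
m = 0 (m = (-5 - 20)*0 = -25*0 = 0)
(1*N(1) + p(0))*m = (1*1 + (-5 + 0))*0 = (1 - 5)*0 = -4*0 = 0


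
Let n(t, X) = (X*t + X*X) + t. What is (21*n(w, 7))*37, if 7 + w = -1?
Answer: -11655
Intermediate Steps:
w = -8 (w = -7 - 1 = -8)
n(t, X) = t + X² + X*t (n(t, X) = (X*t + X²) + t = (X² + X*t) + t = t + X² + X*t)
(21*n(w, 7))*37 = (21*(-8 + 7² + 7*(-8)))*37 = (21*(-8 + 49 - 56))*37 = (21*(-15))*37 = -315*37 = -11655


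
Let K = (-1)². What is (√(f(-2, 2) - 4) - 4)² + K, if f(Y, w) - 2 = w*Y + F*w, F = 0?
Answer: 11 - 8*I*√6 ≈ 11.0 - 19.596*I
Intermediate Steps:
f(Y, w) = 2 + Y*w (f(Y, w) = 2 + (w*Y + 0*w) = 2 + (Y*w + 0) = 2 + Y*w)
K = 1
(√(f(-2, 2) - 4) - 4)² + K = (√((2 - 2*2) - 4) - 4)² + 1 = (√((2 - 4) - 4) - 4)² + 1 = (√(-2 - 4) - 4)² + 1 = (√(-6) - 4)² + 1 = (I*√6 - 4)² + 1 = (-4 + I*√6)² + 1 = 1 + (-4 + I*√6)²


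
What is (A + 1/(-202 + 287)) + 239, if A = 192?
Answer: 36636/85 ≈ 431.01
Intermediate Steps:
(A + 1/(-202 + 287)) + 239 = (192 + 1/(-202 + 287)) + 239 = (192 + 1/85) + 239 = 16321/85 + 239 = 36636/85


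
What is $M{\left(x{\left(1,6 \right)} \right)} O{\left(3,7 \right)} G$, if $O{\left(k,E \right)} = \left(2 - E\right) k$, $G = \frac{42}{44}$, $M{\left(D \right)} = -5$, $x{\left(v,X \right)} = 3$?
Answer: $\frac{1575}{22} \approx 71.591$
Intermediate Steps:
$G = \frac{21}{22}$ ($G = 42 \cdot \frac{1}{44} = \frac{21}{22} \approx 0.95455$)
$O{\left(k,E \right)} = k \left(2 - E\right)$
$M{\left(x{\left(1,6 \right)} \right)} O{\left(3,7 \right)} G = - 5 \cdot 3 \left(2 - 7\right) \frac{21}{22} = - 5 \cdot 3 \left(-5\right) \frac{21}{22} = \left(-5\right) \left(-15\right) \frac{21}{22} = 75 \cdot \frac{21}{22} = \frac{1575}{22}$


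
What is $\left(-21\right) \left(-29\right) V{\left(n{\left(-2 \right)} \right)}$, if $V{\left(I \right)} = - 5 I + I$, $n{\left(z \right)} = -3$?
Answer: $7308$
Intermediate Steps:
$V{\left(I \right)} = - 4 I$
$\left(-21\right) \left(-29\right) V{\left(n{\left(-2 \right)} \right)} = \left(-21\right) \left(-29\right) \left(\left(-4\right) \left(-3\right)\right) = 609 \cdot 12 = 7308$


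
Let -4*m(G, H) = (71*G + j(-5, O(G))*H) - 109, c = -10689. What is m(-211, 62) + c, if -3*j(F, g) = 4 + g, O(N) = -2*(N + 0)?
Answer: -9431/2 ≈ -4715.5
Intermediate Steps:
O(N) = -2*N
j(F, g) = -4/3 - g/3 (j(F, g) = -(4 + g)/3 = -4/3 - g/3)
m(G, H) = 109/4 - 71*G/4 - H*(-4/3 + 2*G/3)/4 (m(G, H) = -((71*G + (-4/3 - (-2)*G/3)*H) - 109)/4 = -((71*G + (-4/3 + 2*G/3)*H) - 109)/4 = -((71*G + H*(-4/3 + 2*G/3)) - 109)/4 = -(-109 + 71*G + H*(-4/3 + 2*G/3))/4 = 109/4 - 71*G/4 - H*(-4/3 + 2*G/3)/4)
m(-211, 62) + c = (109/4 - 71/4*(-211) + (⅙)*62*(2 - 1*(-211))) - 10689 = (109/4 + 14981/4 + (⅙)*62*(2 + 211)) - 10689 = (109/4 + 14981/4 + (⅙)*62*213) - 10689 = (109/4 + 14981/4 + 2201) - 10689 = 11947/2 - 10689 = -9431/2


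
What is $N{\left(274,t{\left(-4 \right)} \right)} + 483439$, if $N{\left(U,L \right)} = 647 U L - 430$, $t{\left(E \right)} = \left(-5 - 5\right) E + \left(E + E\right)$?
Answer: $6155905$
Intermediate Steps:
$t{\left(E \right)} = - 8 E$ ($t{\left(E \right)} = - 10 E + 2 E = - 8 E$)
$N{\left(U,L \right)} = -430 + 647 L U$ ($N{\left(U,L \right)} = 647 L U - 430 = -430 + 647 L U$)
$N{\left(274,t{\left(-4 \right)} \right)} + 483439 = \left(-430 + 647 \left(\left(-8\right) \left(-4\right)\right) 274\right) + 483439 = \left(-430 + 647 \cdot 32 \cdot 274\right) + 483439 = \left(-430 + 5672896\right) + 483439 = 5672466 + 483439 = 6155905$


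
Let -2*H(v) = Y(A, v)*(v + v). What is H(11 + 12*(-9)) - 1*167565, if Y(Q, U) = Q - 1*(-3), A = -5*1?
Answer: -167759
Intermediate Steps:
A = -5
Y(Q, U) = 3 + Q (Y(Q, U) = Q + 3 = 3 + Q)
H(v) = 2*v (H(v) = -(3 - 5)*(v + v)/2 = -(-1)*2*v = -(-2)*v = 2*v)
H(11 + 12*(-9)) - 1*167565 = 2*(11 + 12*(-9)) - 1*167565 = 2*(11 - 108) - 167565 = 2*(-97) - 167565 = -194 - 167565 = -167759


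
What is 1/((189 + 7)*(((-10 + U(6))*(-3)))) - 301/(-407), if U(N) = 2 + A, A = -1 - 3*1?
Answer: 2124263/2871792 ≈ 0.73970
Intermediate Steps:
A = -4 (A = -1 - 3 = -4)
U(N) = -2 (U(N) = 2 - 4 = -2)
1/((189 + 7)*(((-10 + U(6))*(-3)))) - 301/(-407) = 1/((189 + 7)*(((-10 - 2)*(-3)))) - 301/(-407) = 1/(196*((-12*(-3)))) - 301*(-1/407) = (1/196)/36 + 301/407 = (1/196)*(1/36) + 301/407 = 1/7056 + 301/407 = 2124263/2871792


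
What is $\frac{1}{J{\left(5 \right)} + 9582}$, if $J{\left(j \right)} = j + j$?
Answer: $\frac{1}{9592} \approx 0.00010425$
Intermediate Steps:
$J{\left(j \right)} = 2 j$
$\frac{1}{J{\left(5 \right)} + 9582} = \frac{1}{2 \cdot 5 + 9582} = \frac{1}{10 + 9582} = \frac{1}{9592}$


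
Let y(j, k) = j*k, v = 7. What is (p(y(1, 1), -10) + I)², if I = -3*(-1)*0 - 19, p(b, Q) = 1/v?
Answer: 17424/49 ≈ 355.59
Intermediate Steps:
p(b, Q) = ⅐ (p(b, Q) = 1/7 = ⅐)
I = -19 (I = 3*0 - 19 = 0 - 19 = -19)
(p(y(1, 1), -10) + I)² = (⅐ - 19)² = (-132/7)² = 17424/49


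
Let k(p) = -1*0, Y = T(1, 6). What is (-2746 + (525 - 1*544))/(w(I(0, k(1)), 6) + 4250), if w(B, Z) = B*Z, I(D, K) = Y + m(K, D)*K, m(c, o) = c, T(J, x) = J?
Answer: -395/608 ≈ -0.64967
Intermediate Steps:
Y = 1
k(p) = 0
I(D, K) = 1 + K² (I(D, K) = 1 + K*K = 1 + K²)
(-2746 + (525 - 1*544))/(w(I(0, k(1)), 6) + 4250) = (-2746 + (525 - 1*544))/((1 + 0²)*6 + 4250) = (-2746 + (525 - 544))/((1 + 0)*6 + 4250) = (-2746 - 19)/(1*6 + 4250) = -2765/(6 + 4250) = -2765/4256 = -2765*1/4256 = -395/608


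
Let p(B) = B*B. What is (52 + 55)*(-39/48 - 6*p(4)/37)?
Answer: -215819/592 ≈ -364.56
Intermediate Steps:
p(B) = B**2
(52 + 55)*(-39/48 - 6*p(4)/37) = (52 + 55)*(-39/48 - 6*4**2/37) = 107*(-39*1/48 - 6*16*(1/37)) = 107*(-13/16 - 96*1/37) = 107*(-13/16 - 96/37) = 107*(-2017/592) = -215819/592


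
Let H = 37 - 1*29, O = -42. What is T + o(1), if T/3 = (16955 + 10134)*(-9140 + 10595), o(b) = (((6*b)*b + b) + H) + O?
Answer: 118243458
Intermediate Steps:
H = 8 (H = 37 - 29 = 8)
o(b) = -34 + b + 6*b² (o(b) = (((6*b)*b + b) + 8) - 42 = ((6*b² + b) + 8) - 42 = ((b + 6*b²) + 8) - 42 = (8 + b + 6*b²) - 42 = -34 + b + 6*b²)
T = 118243485 (T = 3*((16955 + 10134)*(-9140 + 10595)) = 3*(27089*1455) = 3*39414495 = 118243485)
T + o(1) = 118243485 + (-34 + 1 + 6*1²) = 118243485 + (-34 + 1 + 6*1) = 118243485 + (-34 + 1 + 6) = 118243485 - 27 = 118243458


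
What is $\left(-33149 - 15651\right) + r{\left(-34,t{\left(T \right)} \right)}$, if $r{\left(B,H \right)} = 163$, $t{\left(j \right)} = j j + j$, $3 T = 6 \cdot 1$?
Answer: $-48637$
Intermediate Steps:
$T = 2$ ($T = \frac{6 \cdot 1}{3} = \frac{1}{3} \cdot 6 = 2$)
$t{\left(j \right)} = j + j^{2}$ ($t{\left(j \right)} = j^{2} + j = j + j^{2}$)
$\left(-33149 - 15651\right) + r{\left(-34,t{\left(T \right)} \right)} = \left(-33149 - 15651\right) + 163 = -48800 + 163 = -48637$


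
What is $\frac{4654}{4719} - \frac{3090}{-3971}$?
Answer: $\frac{231208}{131043} \approx 1.7644$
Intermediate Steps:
$\frac{4654}{4719} - \frac{3090}{-3971} = 4654 \cdot \frac{1}{4719} - - \frac{3090}{3971} = \frac{358}{363} + \frac{3090}{3971} = \frac{231208}{131043}$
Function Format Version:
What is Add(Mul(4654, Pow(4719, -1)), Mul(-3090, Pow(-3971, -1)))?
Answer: Rational(231208, 131043) ≈ 1.7644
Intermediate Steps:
Add(Mul(4654, Pow(4719, -1)), Mul(-3090, Pow(-3971, -1))) = Add(Mul(4654, Rational(1, 4719)), Mul(-3090, Rational(-1, 3971))) = Add(Rational(358, 363), Rational(3090, 3971)) = Rational(231208, 131043)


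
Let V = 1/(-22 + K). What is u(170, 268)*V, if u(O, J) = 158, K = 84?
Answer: 79/31 ≈ 2.5484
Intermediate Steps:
V = 1/62 (V = 1/(-22 + 84) = 1/62 ≈ 0.016129)
u(170, 268)*V = 158*(1/62) = 79/31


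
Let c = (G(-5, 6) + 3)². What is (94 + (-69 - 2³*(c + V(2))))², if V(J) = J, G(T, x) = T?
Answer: 529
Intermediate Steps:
c = 4 (c = (-5 + 3)² = (-2)² = 4)
(94 + (-69 - 2³*(c + V(2))))² = (94 + (-69 - 2³*(4 + 2)))² = (94 + (-69 - 8*6))² = (94 + (-69 - 1*48))² = (94 + (-69 - 48))² = (94 - 117)² = (-23)² = 529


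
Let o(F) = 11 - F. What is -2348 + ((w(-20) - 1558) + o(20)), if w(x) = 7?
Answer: -3908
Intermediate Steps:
-2348 + ((w(-20) - 1558) + o(20)) = -2348 + ((7 - 1558) + (11 - 1*20)) = -2348 + (-1551 + (11 - 20)) = -2348 + (-1551 - 9) = -2348 - 1560 = -3908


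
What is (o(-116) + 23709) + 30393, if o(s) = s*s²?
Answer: -1506794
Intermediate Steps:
o(s) = s³
(o(-116) + 23709) + 30393 = ((-116)³ + 23709) + 30393 = (-1560896 + 23709) + 30393 = -1537187 + 30393 = -1506794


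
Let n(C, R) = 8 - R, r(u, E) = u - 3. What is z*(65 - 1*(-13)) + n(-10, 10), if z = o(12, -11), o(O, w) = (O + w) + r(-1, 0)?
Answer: -236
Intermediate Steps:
r(u, E) = -3 + u
o(O, w) = -4 + O + w (o(O, w) = (O + w) + (-3 - 1) = (O + w) - 4 = -4 + O + w)
z = -3 (z = -4 + 12 - 11 = -3)
z*(65 - 1*(-13)) + n(-10, 10) = -3*(65 - 1*(-13)) + (8 - 1*10) = -3*(65 + 13) + (8 - 10) = -3*78 - 2 = -234 - 2 = -236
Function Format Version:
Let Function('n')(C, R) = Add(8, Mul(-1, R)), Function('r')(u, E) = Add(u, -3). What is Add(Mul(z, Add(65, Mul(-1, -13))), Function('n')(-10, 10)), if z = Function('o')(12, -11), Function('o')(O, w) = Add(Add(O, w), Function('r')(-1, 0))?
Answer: -236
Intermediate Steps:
Function('r')(u, E) = Add(-3, u)
Function('o')(O, w) = Add(-4, O, w) (Function('o')(O, w) = Add(Add(O, w), Add(-3, -1)) = Add(Add(O, w), -4) = Add(-4, O, w))
z = -3 (z = Add(-4, 12, -11) = -3)
Add(Mul(z, Add(65, Mul(-1, -13))), Function('n')(-10, 10)) = Add(Mul(-3, Add(65, Mul(-1, -13))), Add(8, Mul(-1, 10))) = Add(Mul(-3, Add(65, 13)), Add(8, -10)) = Add(Mul(-3, 78), -2) = Add(-234, -2) = -236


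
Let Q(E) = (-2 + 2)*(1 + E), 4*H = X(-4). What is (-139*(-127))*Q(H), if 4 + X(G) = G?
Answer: 0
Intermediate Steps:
X(G) = -4 + G
H = -2 (H = (-4 - 4)/4 = (1/4)*(-8) = -2)
Q(E) = 0 (Q(E) = 0*(1 + E) = 0)
(-139*(-127))*Q(H) = -139*(-127)*0 = 17653*0 = 0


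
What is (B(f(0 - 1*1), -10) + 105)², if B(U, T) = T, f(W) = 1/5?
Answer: 9025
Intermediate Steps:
f(W) = ⅕
(B(f(0 - 1*1), -10) + 105)² = (-10 + 105)² = 95² = 9025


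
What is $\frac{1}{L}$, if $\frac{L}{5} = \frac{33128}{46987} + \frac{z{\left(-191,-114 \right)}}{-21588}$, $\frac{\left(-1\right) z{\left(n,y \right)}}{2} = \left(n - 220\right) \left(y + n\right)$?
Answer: $\frac{169059226}{10412731695} \approx 0.016236$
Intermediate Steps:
$z{\left(n,y \right)} = - 2 \left(-220 + n\right) \left(n + y\right)$ ($z{\left(n,y \right)} = - 2 \left(n - 220\right) \left(y + n\right) = - 2 \left(-220 + n\right) \left(n + y\right)$)
$L = \frac{10412731695}{169059226}$ ($L = 5 \left(\frac{33128}{46987} + \frac{- 2 \left(-191\right)^{2} + 440 \left(-191\right) + 440 \left(-114\right) - \left(-382\right) \left(-114\right)}{-21588}\right) = 5 \left(33128 \cdot \frac{1}{46987} + \left(\left(-2\right) 36481 - 84040 - 50160 - 43548\right) \left(- \frac{1}{21588}\right)\right) = 5 \left(\frac{33128}{46987} + \left(-72962 - 84040 - 50160 - 43548\right) \left(- \frac{1}{21588}\right)\right) = 5 \left(\frac{33128}{46987} - - \frac{41785}{3598}\right) = 5 \left(\frac{33128}{46987} + \frac{41785}{3598}\right) = 5 \cdot \frac{2082546339}{169059226} = \frac{10412731695}{169059226} \approx 61.592$)
$\frac{1}{L} = \frac{1}{\frac{10412731695}{169059226}} = \frac{169059226}{10412731695}$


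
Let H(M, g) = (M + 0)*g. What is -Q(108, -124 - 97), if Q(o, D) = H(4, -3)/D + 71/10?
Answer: -15811/2210 ≈ -7.1543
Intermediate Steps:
H(M, g) = M*g
Q(o, D) = 71/10 - 12/D (Q(o, D) = (4*(-3))/D + 71/10 = -12/D + 71*(⅒) = -12/D + 71/10 = 71/10 - 12/D)
-Q(108, -124 - 97) = -(71/10 - 12/(-124 - 97)) = -(71/10 - 12/(-221)) = -(71/10 - 12*(-1/221)) = -(71/10 + 12/221) = -1*15811/2210 = -15811/2210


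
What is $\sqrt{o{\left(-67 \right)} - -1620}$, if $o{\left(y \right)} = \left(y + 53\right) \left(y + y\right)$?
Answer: $2 \sqrt{874} \approx 59.127$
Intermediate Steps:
$o{\left(y \right)} = 2 y \left(53 + y\right)$ ($o{\left(y \right)} = \left(53 + y\right) 2 y = 2 y \left(53 + y\right)$)
$\sqrt{o{\left(-67 \right)} - -1620} = \sqrt{2 \left(-67\right) \left(53 - 67\right) - -1620} = \sqrt{2 \left(-67\right) \left(-14\right) + \left(-310 + 1930\right)} = \sqrt{1876 + 1620} = \sqrt{3496} = 2 \sqrt{874}$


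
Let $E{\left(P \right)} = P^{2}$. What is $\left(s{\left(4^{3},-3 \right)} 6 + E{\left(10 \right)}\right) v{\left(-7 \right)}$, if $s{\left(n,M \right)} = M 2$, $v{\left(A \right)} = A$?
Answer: $-448$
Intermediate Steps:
$s{\left(n,M \right)} = 2 M$
$\left(s{\left(4^{3},-3 \right)} 6 + E{\left(10 \right)}\right) v{\left(-7 \right)} = \left(2 \left(-3\right) 6 + 10^{2}\right) \left(-7\right) = \left(\left(-6\right) 6 + 100\right) \left(-7\right) = \left(-36 + 100\right) \left(-7\right) = 64 \left(-7\right) = -448$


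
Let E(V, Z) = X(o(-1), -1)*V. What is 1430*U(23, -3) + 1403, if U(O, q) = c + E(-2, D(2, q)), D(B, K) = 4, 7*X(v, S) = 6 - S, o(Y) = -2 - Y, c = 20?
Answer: 27143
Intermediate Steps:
X(v, S) = 6/7 - S/7 (X(v, S) = (6 - S)/7 = 6/7 - S/7)
E(V, Z) = V (E(V, Z) = (6/7 - 1/7*(-1))*V = (6/7 + 1/7)*V = 1*V = V)
U(O, q) = 18 (U(O, q) = 20 - 2 = 18)
1430*U(23, -3) + 1403 = 1430*18 + 1403 = 25740 + 1403 = 27143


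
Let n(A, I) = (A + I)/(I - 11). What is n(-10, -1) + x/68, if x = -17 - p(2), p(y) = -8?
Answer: 40/51 ≈ 0.78431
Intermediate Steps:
n(A, I) = (A + I)/(-11 + I)
x = -9 (x = -17 - 1*(-8) = -17 + 8 = -9)
n(-10, -1) + x/68 = (-10 - 1)/(-11 - 1) - 9/68 = -11/(-12) - 9*1/68 = -1/12*(-11) - 9/68 = 11/12 - 9/68 = 40/51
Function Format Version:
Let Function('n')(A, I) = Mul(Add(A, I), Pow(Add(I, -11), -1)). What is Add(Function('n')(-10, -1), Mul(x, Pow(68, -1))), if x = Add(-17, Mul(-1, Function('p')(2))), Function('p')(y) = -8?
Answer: Rational(40, 51) ≈ 0.78431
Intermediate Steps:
Function('n')(A, I) = Mul(Pow(Add(-11, I), -1), Add(A, I)) (Function('n')(A, I) = Mul(Add(A, I), Pow(Add(-11, I), -1)) = Mul(Pow(Add(-11, I), -1), Add(A, I)))
x = -9 (x = Add(-17, Mul(-1, -8)) = Add(-17, 8) = -9)
Add(Function('n')(-10, -1), Mul(x, Pow(68, -1))) = Add(Mul(Pow(Add(-11, -1), -1), Add(-10, -1)), Mul(-9, Pow(68, -1))) = Add(Mul(Pow(-12, -1), -11), Mul(-9, Rational(1, 68))) = Add(Mul(Rational(-1, 12), -11), Rational(-9, 68)) = Add(Rational(11, 12), Rational(-9, 68)) = Rational(40, 51)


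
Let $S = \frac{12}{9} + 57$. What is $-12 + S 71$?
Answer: $\frac{12389}{3} \approx 4129.7$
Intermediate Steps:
$S = \frac{175}{3}$ ($S = 12 \cdot \frac{1}{9} + 57 = \frac{4}{3} + 57 = \frac{175}{3} \approx 58.333$)
$-12 + S 71 = -12 + \frac{175}{3} \cdot 71 = -12 + \frac{12425}{3} = \frac{12389}{3}$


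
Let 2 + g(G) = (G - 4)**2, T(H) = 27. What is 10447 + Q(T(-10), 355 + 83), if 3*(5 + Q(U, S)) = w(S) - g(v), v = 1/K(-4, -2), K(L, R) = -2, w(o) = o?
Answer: 126983/12 ≈ 10582.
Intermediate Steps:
v = -1/2 (v = 1/(-2) = -1/2 ≈ -0.50000)
g(G) = -2 + (-4 + G)**2 (g(G) = -2 + (G - 4)**2 = -2 + (-4 + G)**2)
Q(U, S) = -133/12 + S/3 (Q(U, S) = -5 + (S - (-2 + (-4 - 1/2)**2))/3 = -5 + (S - (-2 + (-9/2)**2))/3 = -5 + (S - (-2 + 81/4))/3 = -5 + (S - 1*73/4)/3 = -5 + (S - 73/4)/3 = -5 + (-73/4 + S)/3 = -5 + (-73/12 + S/3) = -133/12 + S/3)
10447 + Q(T(-10), 355 + 83) = 10447 + (-133/12 + (355 + 83)/3) = 10447 + (-133/12 + (1/3)*438) = 10447 + (-133/12 + 146) = 10447 + 1619/12 = 126983/12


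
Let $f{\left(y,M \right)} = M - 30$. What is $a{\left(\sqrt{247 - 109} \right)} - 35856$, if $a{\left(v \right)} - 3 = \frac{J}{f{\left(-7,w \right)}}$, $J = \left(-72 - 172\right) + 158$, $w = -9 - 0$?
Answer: $- \frac{1398181}{39} \approx -35851.0$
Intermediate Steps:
$w = -9$ ($w = -9 + 0 = -9$)
$f{\left(y,M \right)} = -30 + M$ ($f{\left(y,M \right)} = M - 30 = -30 + M$)
$J = -86$ ($J = -244 + 158 = -86$)
$a{\left(v \right)} = \frac{203}{39}$ ($a{\left(v \right)} = 3 - \frac{86}{-30 - 9} = 3 - \frac{86}{-39} = 3 - - \frac{86}{39} = 3 + \frac{86}{39} = \frac{203}{39}$)
$a{\left(\sqrt{247 - 109} \right)} - 35856 = \frac{203}{39} - 35856 = - \frac{1398181}{39}$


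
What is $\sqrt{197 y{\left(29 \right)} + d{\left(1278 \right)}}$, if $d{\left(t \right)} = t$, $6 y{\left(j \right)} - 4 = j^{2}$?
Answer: $\frac{\sqrt{1044798}}{6} \approx 170.36$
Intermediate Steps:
$y{\left(j \right)} = \frac{2}{3} + \frac{j^{2}}{6}$
$\sqrt{197 y{\left(29 \right)} + d{\left(1278 \right)}} = \sqrt{197 \left(\frac{2}{3} + \frac{29^{2}}{6}\right) + 1278} = \sqrt{197 \left(\frac{2}{3} + \frac{1}{6} \cdot 841\right) + 1278} = \sqrt{197 \left(\frac{2}{3} + \frac{841}{6}\right) + 1278} = \sqrt{197 \cdot \frac{845}{6} + 1278} = \sqrt{\frac{166465}{6} + 1278} = \sqrt{\frac{174133}{6}} = \frac{\sqrt{1044798}}{6}$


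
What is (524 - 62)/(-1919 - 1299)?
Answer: -231/1609 ≈ -0.14357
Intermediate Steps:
(524 - 62)/(-1919 - 1299) = 462/(-3218) = 462*(-1/3218) = -231/1609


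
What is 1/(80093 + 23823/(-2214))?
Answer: 246/19700231 ≈ 1.2487e-5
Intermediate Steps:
1/(80093 + 23823/(-2214)) = 1/(80093 + 23823*(-1/2214)) = 1/(80093 - 2647/246) = 1/(19700231/246) = 246/19700231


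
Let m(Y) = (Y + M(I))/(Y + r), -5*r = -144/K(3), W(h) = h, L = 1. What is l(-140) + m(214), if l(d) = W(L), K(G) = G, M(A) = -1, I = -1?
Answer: 2183/1118 ≈ 1.9526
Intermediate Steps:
l(d) = 1
r = 48/5 (r = -(-144)/(5*3) = -⅕*(-48) = 48/5 ≈ 9.6000)
m(Y) = (-1 + Y)/(48/5 + Y) (m(Y) = (Y - 1)/(Y + 48/5) = (-1 + Y)/(48/5 + Y))
l(-140) + m(214) = 1 + 5*(-1 + 214)/(48 + 5*214) = 1 + 5*213/(48 + 1070) = 1 + 5*213/1118 = 1 + 5*(1/1118)*213 = 1 + 1065/1118 = 2183/1118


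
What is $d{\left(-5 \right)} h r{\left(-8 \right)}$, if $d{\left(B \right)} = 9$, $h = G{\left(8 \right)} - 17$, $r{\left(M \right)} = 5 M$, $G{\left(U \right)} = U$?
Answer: $3240$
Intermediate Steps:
$h = -9$ ($h = 8 - 17 = -9$)
$d{\left(-5 \right)} h r{\left(-8 \right)} = 9 \left(-9\right) 5 \left(-8\right) = \left(-81\right) \left(-40\right) = 3240$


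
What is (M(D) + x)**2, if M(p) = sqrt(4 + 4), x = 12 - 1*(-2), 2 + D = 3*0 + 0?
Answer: 204 + 56*sqrt(2) ≈ 283.20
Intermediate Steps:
D = -2 (D = -2 + (3*0 + 0) = -2 + (0 + 0) = -2 + 0 = -2)
x = 14 (x = 12 + 2 = 14)
M(p) = 2*sqrt(2) (M(p) = sqrt(8) = 2*sqrt(2))
(M(D) + x)**2 = (2*sqrt(2) + 14)**2 = (14 + 2*sqrt(2))**2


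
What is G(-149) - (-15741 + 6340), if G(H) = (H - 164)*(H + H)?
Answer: 102675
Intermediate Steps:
G(H) = 2*H*(-164 + H) (G(H) = (-164 + H)*(2*H) = 2*H*(-164 + H))
G(-149) - (-15741 + 6340) = 2*(-149)*(-164 - 149) - (-15741 + 6340) = 2*(-149)*(-313) - 1*(-9401) = 93274 + 9401 = 102675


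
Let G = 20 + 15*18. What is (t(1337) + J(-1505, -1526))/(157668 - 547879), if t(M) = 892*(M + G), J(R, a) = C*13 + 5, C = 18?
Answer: -1451523/390211 ≈ -3.7198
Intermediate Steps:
G = 290 (G = 20 + 270 = 290)
J(R, a) = 239 (J(R, a) = 18*13 + 5 = 234 + 5 = 239)
t(M) = 258680 + 892*M (t(M) = 892*(M + 290) = 892*(290 + M) = 258680 + 892*M)
(t(1337) + J(-1505, -1526))/(157668 - 547879) = ((258680 + 892*1337) + 239)/(157668 - 547879) = ((258680 + 1192604) + 239)/(-390211) = (1451284 + 239)*(-1/390211) = 1451523*(-1/390211) = -1451523/390211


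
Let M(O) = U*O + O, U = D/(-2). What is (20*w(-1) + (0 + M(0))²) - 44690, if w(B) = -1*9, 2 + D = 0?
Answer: -44870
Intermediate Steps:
D = -2 (D = -2 + 0 = -2)
U = 1 (U = -2/(-2) = -2*(-½) = 1)
M(O) = 2*O (M(O) = 1*O + O = O + O = 2*O)
w(B) = -9
(20*w(-1) + (0 + M(0))²) - 44690 = (20*(-9) + (0 + 2*0)²) - 44690 = (-180 + (0 + 0)²) - 44690 = (-180 + 0²) - 44690 = (-180 + 0) - 44690 = -180 - 44690 = -44870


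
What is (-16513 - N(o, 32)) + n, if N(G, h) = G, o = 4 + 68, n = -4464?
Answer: -21049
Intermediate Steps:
o = 72
(-16513 - N(o, 32)) + n = (-16513 - 1*72) - 4464 = (-16513 - 72) - 4464 = -16585 - 4464 = -21049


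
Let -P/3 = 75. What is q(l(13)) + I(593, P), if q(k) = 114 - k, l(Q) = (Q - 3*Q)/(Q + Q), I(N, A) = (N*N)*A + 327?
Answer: -79120583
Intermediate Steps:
P = -225 (P = -3*75 = -225)
I(N, A) = 327 + A*N**2 (I(N, A) = N**2*A + 327 = A*N**2 + 327 = 327 + A*N**2)
l(Q) = -1 (l(Q) = (-2*Q)/((2*Q)) = (-2*Q)*(1/(2*Q)) = -1)
q(l(13)) + I(593, P) = (114 - 1*(-1)) + (327 - 225*593**2) = (114 + 1) + (327 - 225*351649) = 115 + (327 - 79121025) = 115 - 79120698 = -79120583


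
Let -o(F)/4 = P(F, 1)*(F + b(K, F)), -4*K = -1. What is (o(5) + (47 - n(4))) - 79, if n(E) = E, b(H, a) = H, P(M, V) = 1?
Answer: -57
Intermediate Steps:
K = 1/4 (K = -1/4*(-1) = 1/4 ≈ 0.25000)
o(F) = -1 - 4*F (o(F) = -4*(F + 1/4) = -4*(1/4 + F) = -1 - 4*F)
(o(5) + (47 - n(4))) - 79 = ((-1 - 4*5) + (47 - 1*4)) - 79 = ((-1 - 20) + (47 - 4)) - 79 = (-21 + 43) - 79 = 22 - 79 = -57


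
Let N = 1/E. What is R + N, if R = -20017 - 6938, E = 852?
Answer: -22965659/852 ≈ -26955.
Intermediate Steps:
R = -26955
N = 1/852 ≈ 0.0011737
R + N = -26955 + 1/852 = -22965659/852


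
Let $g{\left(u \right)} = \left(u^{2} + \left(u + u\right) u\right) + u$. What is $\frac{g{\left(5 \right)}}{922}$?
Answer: $\frac{40}{461} \approx 0.086768$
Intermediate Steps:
$g{\left(u \right)} = u + 3 u^{2}$ ($g{\left(u \right)} = \left(u^{2} + 2 u u\right) + u = \left(u^{2} + 2 u^{2}\right) + u = 3 u^{2} + u = u + 3 u^{2}$)
$\frac{g{\left(5 \right)}}{922} = \frac{5 \left(1 + 3 \cdot 5\right)}{922} = 5 \left(1 + 15\right) \frac{1}{922} = 5 \cdot 16 \cdot \frac{1}{922} = 80 \cdot \frac{1}{922} = \frac{40}{461}$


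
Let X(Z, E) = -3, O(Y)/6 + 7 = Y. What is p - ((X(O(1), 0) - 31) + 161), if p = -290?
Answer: -417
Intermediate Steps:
O(Y) = -42 + 6*Y
p - ((X(O(1), 0) - 31) + 161) = -290 - ((-3 - 31) + 161) = -290 - (-34 + 161) = -290 - 1*127 = -290 - 127 = -417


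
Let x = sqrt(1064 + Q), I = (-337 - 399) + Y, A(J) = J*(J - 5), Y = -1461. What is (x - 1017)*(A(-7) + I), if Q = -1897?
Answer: 2148921 - 14791*I*sqrt(17) ≈ 2.1489e+6 - 60985.0*I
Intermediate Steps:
A(J) = J*(-5 + J)
I = -2197 (I = (-337 - 399) - 1461 = -736 - 1461 = -2197)
x = 7*I*sqrt(17) (x = sqrt(1064 - 1897) = sqrt(-833) = 7*I*sqrt(17) ≈ 28.862*I)
(x - 1017)*(A(-7) + I) = (7*I*sqrt(17) - 1017)*(-7*(-5 - 7) - 2197) = (-1017 + 7*I*sqrt(17))*(-7*(-12) - 2197) = (-1017 + 7*I*sqrt(17))*(84 - 2197) = (-1017 + 7*I*sqrt(17))*(-2113) = 2148921 - 14791*I*sqrt(17)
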